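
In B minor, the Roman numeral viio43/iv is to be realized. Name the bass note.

The applied chord viio43/iv is rooted on D#: D#-F#-A-C.
The figure 43 means second inversion — the fifth is in the bass.

A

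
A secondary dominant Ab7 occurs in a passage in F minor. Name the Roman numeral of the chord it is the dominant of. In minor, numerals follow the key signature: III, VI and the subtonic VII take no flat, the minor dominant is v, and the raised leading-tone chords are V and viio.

The chord is a dominant seventh chord on Ab.
A dominant resolves down a perfect fifth: Ab → Db. In F minor, Db is scale degree 6, i.e. VI.

VI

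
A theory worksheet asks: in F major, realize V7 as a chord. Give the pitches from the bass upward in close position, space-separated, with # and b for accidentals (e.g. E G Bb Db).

In F major, scale degree 5 is C, and the diatonic chord built there is a dominant seventh chord.
Stacking thirds from C gives C-E-G-Bb.

C E G Bb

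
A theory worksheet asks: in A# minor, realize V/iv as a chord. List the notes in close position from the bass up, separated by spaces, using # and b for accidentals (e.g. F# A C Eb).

A# C## E#

V/iv is a secondary dominant — the dominant triad of iv. iv in A# minor is D#, so the applied chord's root is A#, a perfect fifth above.
Building a major triad on A# gives A#-C##-E#.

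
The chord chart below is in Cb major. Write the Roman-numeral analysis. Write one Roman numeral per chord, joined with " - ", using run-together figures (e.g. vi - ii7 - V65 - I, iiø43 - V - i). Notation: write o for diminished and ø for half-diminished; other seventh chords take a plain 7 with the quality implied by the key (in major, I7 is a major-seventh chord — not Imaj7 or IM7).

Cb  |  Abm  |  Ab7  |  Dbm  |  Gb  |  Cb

I - vi - V7/ii - ii - V - I

Cb has root Cb, degree 1 in Cb major, so I.
Abm: root Ab is the submediant; minor triad there is vi.
Ab7 is the secondary dominant of ii (dominant seventh chord on Ab): V7/ii.
Dbm has root Db, degree 2 in Cb major, so ii.
Gb: root Gb is the dominant; major triad there is V.
Cb has root Cb, degree 1 in Cb major, so I.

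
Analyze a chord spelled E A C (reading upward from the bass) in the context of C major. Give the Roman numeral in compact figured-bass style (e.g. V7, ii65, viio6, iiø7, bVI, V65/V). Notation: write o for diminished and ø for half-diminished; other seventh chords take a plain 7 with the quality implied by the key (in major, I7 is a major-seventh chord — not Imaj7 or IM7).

The pitches A-C-E form a minor triad rooted on A.
A is scale degree 6 in C major, and a minor triad on that degree is written vi.
With E in the bass the chord is in second inversion, so the figured bass is 64.

vi64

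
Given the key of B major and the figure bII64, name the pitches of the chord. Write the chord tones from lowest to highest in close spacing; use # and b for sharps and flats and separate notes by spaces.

G C E

bII64 is the Neapolitan chord — a major triad on the lowered second degree. In B major that root is C.
So the chord is C-E-G.
The figured bass 64 indicates second inversion, placing the fifth (G) in the bass: G-C-E.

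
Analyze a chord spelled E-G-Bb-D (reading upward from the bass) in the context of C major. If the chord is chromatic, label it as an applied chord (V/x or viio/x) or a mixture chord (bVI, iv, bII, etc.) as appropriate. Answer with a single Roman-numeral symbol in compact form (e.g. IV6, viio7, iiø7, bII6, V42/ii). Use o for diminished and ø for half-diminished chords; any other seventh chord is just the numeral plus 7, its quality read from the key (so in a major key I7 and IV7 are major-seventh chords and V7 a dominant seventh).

The pitches E-G-Bb-D form a half-diminished seventh chord rooted on E.
E sits a half step below F (IV in C major); a diminished chord there is the applied leading-tone chord of IV.

viiø7/IV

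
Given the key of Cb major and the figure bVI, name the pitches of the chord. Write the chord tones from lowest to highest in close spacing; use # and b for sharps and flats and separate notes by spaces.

Abb Cb Ebb

bVI is a major triad on the lowered sixth degree, borrowed from the parallel minor. In Cb major that root is Abb.
So the chord is Abb-Cb-Ebb.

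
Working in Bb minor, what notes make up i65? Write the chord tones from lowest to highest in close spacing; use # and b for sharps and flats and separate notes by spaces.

Db F Ab Bb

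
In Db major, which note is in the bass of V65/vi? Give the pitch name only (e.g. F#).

The applied chord V65/vi is rooted on F: F-A-C-Eb.
The figure 65 means first inversion — the third is in the bass.

A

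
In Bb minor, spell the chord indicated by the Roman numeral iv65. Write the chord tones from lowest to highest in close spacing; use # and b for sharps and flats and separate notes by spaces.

Gb Bb Db Eb

In Bb minor, the subdominant is Eb, and the diatonic chord built there is a minor seventh chord.
That chord is spelled Eb-Gb-Bb-Db.
The figured bass 65 indicates first inversion, placing the third (Gb) in the bass: Gb-Bb-Db-Eb.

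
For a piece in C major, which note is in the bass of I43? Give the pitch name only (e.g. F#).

I in C major has root C; the chord is C-E-G-B.
The figure 43 means second inversion — the fifth is in the bass.

G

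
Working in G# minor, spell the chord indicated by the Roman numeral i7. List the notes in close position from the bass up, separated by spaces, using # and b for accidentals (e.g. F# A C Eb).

The numeral's case and figure indicate a minor seventh chord. In G# minor its root, the first degree, is G#.
Stacking thirds from G# gives G#-B-D#-F#.

G# B D# F#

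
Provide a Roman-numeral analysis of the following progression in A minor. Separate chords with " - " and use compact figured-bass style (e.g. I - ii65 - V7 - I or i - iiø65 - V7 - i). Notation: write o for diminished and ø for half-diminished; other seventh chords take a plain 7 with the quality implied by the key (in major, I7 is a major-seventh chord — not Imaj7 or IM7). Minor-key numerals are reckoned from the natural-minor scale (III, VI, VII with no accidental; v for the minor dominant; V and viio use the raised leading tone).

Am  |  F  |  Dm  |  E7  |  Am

Am has root A, degree 1 in A minor, so i.
F: root F is the submediant; major triad there is VI.
Dm has root D, degree 4 in A minor, so iv.
E7: dominant seventh chord on E = scale degree 5 → V7.
Am: root A is the tonic; minor triad there is i.

i - VI - iv - V7 - i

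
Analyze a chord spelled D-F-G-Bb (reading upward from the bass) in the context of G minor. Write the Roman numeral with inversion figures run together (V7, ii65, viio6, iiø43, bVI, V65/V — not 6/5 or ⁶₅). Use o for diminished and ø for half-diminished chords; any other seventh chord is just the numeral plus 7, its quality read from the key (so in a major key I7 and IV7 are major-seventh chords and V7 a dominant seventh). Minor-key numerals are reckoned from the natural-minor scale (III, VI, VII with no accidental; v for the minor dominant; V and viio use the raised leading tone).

i43

Stacked in thirds the chord is G-Bb-D-F: a minor seventh chord on G.
In G minor, G is the tonic; the diatonic minor seventh chord there is i7.
With D in the bass the chord is in second inversion, so the figured bass is 43.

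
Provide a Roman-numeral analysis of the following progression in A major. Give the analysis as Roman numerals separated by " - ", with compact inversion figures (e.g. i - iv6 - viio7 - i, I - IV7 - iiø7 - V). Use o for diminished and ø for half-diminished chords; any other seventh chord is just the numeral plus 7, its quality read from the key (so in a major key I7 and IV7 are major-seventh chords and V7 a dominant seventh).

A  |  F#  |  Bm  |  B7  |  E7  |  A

I - V/ii - ii - V7/V - V7 - I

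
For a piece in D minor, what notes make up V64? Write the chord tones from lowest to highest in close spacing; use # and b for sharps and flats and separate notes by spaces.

E A C#

In D minor, the dominant is A. The dominant is major (leading tone raised), so V is a major triad.
Stacking thirds from A gives A-C#-E.
The figured bass 64 indicates second inversion, placing the fifth (E) in the bass: E-A-C#.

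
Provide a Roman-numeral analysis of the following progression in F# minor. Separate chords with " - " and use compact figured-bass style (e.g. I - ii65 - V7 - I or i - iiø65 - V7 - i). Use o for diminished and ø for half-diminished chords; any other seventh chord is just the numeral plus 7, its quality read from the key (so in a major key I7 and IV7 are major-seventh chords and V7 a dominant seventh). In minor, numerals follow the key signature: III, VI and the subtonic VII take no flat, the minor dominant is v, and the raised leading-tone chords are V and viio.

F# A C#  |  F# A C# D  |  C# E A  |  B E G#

F#-A-C#: minor triad on F# = scale degree 1 → i.
F#-A-C#-D has root D, degree 6 in F# minor, so VI65.
C#-E-A: root A is the mediant; major triad there is III6.
B-E-G#: major triad on E = scale degree 7 → VII64.

i - VI65 - III6 - VII64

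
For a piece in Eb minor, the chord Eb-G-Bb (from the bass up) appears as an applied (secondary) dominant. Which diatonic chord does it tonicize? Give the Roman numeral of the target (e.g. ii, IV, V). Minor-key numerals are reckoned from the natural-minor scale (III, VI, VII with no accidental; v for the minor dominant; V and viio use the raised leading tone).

iv

The chord is a major triad on Eb.
A dominant resolves down a perfect fifth: Eb → Ab. In Eb minor, Ab is scale degree 4, i.e. iv.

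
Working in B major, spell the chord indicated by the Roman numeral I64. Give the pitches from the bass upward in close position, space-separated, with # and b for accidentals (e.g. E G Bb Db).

F# B D#

In B major, scale degree 1 is B, and the diatonic chord built there is a major triad.
That chord is spelled B-D#-F#.
The figured bass 64 indicates second inversion, placing the fifth (F#) in the bass: F#-B-D#.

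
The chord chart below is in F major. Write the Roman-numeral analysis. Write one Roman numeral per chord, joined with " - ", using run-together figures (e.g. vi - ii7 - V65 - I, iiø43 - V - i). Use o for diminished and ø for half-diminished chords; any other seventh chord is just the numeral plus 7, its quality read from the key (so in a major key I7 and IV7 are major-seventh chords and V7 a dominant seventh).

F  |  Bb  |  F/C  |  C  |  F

F: root F is the tonic; major triad there is I.
Bb: root Bb is the subdominant; major triad there is IV.
F/C has root F, degree 1 in F major, so I64.
C: major triad on C = scale degree 5 → V.
F: major triad on F = scale degree 1 → I.

I - IV - I64 - V - I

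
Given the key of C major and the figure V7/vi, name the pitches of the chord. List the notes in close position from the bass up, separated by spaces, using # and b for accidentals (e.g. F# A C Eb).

The slash means an applied dominant: we want the dominant of vi. In C major, vi is A minor, and its dominant is built on E.
Building a dominant seventh chord on E gives E-G#-B-D.

E G# B D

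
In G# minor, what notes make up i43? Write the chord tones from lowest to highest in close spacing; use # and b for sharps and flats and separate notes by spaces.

D# F# G# B

In G# minor, scale degree 1 is G#, and the diatonic chord built there is a minor seventh chord.
Stacking thirds from G# gives G#-B-D#-F#.
The figured bass 43 indicates second inversion, placing the fifth (D#) in the bass: D#-F#-G#-B.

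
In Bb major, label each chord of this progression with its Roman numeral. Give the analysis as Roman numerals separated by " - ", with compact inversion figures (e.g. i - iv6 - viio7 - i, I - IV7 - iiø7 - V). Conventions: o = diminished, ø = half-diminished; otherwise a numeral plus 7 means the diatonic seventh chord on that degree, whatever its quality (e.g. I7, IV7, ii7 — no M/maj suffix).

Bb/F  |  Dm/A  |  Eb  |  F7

Bb/F: major triad on Bb = scale degree 1 → I64.
Dm/A has root D, degree 3 in Bb major, so iii64.
Eb has root Eb, degree 4 in Bb major, so IV.
F7: root F is the dominant; dominant seventh chord there is V7.

I64 - iii64 - IV - V7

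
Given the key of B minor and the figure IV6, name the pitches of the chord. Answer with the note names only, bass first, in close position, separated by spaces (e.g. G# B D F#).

G# B E

Scale degree 4 in B minor is E; here the chord built on it is altered to a major triad. IV6 is the major subdominant, borrowed from the parallel major.
So the chord is E-G#-B, a major triad.
With the 6 figure the chord is in first inversion; from the bass G# upward in close position it reads G#-B-E.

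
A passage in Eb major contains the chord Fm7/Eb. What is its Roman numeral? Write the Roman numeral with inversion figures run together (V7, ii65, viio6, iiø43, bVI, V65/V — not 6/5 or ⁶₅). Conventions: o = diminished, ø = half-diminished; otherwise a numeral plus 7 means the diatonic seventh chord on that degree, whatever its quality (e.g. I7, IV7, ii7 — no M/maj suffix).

ii42

The pitches F-Ab-C-Eb form a minor seventh chord rooted on F.
In Eb major, F is the supertonic; the diatonic minor seventh chord there is ii7.
With Eb in the bass the chord is in third inversion, so the figured bass is 42.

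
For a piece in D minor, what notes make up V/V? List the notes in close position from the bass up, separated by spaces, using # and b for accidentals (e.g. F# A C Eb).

E G# B

V/V is a secondary dominant — the dominant triad of V. V in D minor is A, so the applied chord's root is E, a perfect fifth above.
Building a major triad on E gives E-G#-B.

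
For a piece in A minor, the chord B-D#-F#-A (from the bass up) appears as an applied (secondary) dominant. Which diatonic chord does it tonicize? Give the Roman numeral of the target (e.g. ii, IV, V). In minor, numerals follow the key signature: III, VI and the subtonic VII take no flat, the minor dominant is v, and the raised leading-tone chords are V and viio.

V

The chord is a dominant seventh chord on B.
A dominant resolves down a perfect fifth: B → E. In A minor, E is scale degree 5, i.e. V.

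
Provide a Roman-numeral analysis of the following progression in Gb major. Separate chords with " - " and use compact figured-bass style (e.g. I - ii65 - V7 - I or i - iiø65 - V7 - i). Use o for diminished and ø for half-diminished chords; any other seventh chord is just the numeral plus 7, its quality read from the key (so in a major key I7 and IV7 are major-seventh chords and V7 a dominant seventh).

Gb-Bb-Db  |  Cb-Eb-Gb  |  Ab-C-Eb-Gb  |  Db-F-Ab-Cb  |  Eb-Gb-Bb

I - IV - V7/V - V7 - vi

Gb-Bb-Db: major triad on Gb = scale degree 1 → I.
Cb-Eb-Gb: major triad on Cb = scale degree 4 → IV.
Ab-C-Eb-Gb: chromatic; Ab is V of V, so V7/V.
Db-F-Ab-Cb has root Db, degree 5 in Gb major, so V7.
Eb-Gb-Bb has root Eb, degree 6 in Gb major, so vi.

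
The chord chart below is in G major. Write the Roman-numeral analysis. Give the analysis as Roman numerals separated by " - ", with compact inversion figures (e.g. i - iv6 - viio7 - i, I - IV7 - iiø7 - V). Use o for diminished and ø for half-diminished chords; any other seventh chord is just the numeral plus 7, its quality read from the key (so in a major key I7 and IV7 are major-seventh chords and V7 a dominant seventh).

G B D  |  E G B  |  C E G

I - vi - IV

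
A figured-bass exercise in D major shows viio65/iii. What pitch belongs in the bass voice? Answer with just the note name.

G#

The applied chord viio65/iii is rooted on E#: E#-G#-B-D.
The figure 65 means first inversion — the third is in the bass.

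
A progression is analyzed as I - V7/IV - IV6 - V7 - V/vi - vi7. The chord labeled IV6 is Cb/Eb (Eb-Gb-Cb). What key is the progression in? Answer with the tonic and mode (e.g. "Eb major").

Gb major

The chord Cb/Eb is a major triad rooted on Cb; its label is IV6.
Counting down 3 scale steps from Cb places the tonic on Gb; a major triad on degree 4 is diatonic only in major.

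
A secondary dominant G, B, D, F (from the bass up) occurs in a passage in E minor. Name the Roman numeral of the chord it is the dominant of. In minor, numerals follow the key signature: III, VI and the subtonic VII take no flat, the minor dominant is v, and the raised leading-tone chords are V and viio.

The chord is a dominant seventh chord on G.
A dominant resolves down a perfect fifth: G → C. In E minor, C is scale degree 6, i.e. VI.

VI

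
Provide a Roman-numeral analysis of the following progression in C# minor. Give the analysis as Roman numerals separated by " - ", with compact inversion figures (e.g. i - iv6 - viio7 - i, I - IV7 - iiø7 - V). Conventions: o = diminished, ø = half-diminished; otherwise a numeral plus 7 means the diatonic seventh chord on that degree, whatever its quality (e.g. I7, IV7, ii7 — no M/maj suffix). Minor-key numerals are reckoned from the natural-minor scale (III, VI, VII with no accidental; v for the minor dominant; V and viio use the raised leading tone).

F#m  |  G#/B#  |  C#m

iv - V6 - i

F#m: root F# is the subdominant; minor triad there is iv.
G#/B# has root G#, degree 5 in C# minor, so V6.
C#m has root C#, degree 1 in C# minor, so i.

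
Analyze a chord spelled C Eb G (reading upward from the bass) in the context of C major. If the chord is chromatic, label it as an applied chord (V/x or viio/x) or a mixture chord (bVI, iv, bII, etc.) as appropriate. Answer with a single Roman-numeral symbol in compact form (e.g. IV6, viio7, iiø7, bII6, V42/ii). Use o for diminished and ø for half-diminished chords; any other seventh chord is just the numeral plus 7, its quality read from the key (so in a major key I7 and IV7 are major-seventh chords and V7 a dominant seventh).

i

The pitches C-Eb-G form a minor triad rooted on C.
C is the first degree of C major. This is the minor tonic, borrowed from the parallel minor.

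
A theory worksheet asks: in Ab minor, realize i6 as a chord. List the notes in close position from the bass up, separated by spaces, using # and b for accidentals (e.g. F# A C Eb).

Cb Eb Ab

In Ab minor, scale degree 1 is Ab, and the diatonic chord built there is a minor triad.
Stacking thirds from Ab gives Ab-Cb-Eb.
The figured bass 6 indicates first inversion, placing the third (Cb) in the bass: Cb-Eb-Ab.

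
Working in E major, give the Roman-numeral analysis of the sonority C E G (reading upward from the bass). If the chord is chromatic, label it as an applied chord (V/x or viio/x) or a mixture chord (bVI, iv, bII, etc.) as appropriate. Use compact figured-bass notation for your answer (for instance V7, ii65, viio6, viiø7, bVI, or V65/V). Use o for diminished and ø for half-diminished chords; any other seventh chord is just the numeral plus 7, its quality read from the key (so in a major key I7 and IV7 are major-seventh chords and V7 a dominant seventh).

Stacked in thirds the chord is C-E-G: a major triad on C.
C is the lowered sixth degree of E major (diatonic 6 would be C#). This is a major triad on the lowered sixth degree, borrowed from the parallel minor.

bVI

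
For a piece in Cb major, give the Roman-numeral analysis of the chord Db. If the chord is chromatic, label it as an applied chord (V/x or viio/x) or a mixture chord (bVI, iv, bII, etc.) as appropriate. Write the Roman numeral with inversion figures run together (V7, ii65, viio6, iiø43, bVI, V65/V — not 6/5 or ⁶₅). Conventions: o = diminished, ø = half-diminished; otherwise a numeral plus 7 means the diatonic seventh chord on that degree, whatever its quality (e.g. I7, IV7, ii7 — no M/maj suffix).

The pitches Db-F-Ab form a major triad rooted on Db.
Db is not a diatonic chord root with this quality in Cb major, but it lies a perfect fifth above Gb (V), so the chord functions as an applied dominant of V.

V/V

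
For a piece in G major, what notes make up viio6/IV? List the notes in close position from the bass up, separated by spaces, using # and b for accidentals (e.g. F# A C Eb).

viio6/IV is a secondary leading-tone chord. The target IV is C in G major; the applied chord is rooted a semitone below, on B.
Building a diminished triad on B gives B-D-F.
With the 6 figure the chord is in first inversion; from the bass D upward in close position it reads D-F-B.

D F B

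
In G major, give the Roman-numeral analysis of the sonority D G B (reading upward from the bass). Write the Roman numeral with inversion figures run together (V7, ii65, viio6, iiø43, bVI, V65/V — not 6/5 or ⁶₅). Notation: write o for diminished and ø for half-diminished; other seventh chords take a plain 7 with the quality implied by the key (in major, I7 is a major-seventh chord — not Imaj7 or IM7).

I64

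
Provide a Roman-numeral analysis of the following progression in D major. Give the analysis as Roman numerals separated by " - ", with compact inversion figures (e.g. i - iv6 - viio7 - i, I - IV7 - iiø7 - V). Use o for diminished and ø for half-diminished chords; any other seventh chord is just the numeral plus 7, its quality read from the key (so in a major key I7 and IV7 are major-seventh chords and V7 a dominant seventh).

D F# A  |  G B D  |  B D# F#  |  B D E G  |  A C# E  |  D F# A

I - IV - V/ii - ii43 - V - I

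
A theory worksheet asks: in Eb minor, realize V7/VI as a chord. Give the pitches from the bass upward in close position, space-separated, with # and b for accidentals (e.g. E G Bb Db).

Gb Bb Db Fb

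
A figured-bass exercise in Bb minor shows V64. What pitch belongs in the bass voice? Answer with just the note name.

C

V in Bb minor has root F; the chord is F-A-C.
The figure 64 means second inversion — the fifth is in the bass.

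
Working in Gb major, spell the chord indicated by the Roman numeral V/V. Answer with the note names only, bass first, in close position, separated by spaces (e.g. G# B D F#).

Ab C Eb

V/V is a secondary dominant — the dominant triad of V. V in Gb major is Db, so the applied chord's root is Ab, a perfect fifth above.
Building a major triad on Ab gives Ab-C-Eb.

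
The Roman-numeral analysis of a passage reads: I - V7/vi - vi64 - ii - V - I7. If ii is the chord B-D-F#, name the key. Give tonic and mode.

A major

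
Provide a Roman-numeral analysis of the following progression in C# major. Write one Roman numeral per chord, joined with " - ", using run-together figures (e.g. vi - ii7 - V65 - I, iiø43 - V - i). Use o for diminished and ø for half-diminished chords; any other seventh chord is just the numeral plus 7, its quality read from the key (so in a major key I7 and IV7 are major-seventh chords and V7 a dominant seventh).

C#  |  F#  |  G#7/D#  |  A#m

I - IV - V43 - vi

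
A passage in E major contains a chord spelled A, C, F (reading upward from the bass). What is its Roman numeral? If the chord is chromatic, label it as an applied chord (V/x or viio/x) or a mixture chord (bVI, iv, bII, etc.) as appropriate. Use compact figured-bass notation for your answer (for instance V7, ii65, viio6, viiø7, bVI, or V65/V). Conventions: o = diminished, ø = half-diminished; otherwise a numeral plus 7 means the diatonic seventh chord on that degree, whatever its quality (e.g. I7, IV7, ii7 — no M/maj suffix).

bII6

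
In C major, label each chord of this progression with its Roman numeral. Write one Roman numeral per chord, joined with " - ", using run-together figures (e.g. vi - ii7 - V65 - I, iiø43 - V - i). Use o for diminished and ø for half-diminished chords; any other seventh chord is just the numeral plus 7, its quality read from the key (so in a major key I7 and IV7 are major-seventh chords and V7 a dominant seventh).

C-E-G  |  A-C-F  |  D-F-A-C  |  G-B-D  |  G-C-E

C-E-G has root C, degree 1 in C major, so I.
A-C-F: root F is the subdominant; major triad there is IV6.
D-F-A-C: minor seventh chord on D = scale degree 2 → ii7.
G-B-D has root G, degree 5 in C major, so V.
G-C-E has root C, degree 1 in C major, so I64.

I - IV6 - ii7 - V - I64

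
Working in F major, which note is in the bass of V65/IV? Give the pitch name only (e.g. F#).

A

The applied chord V65/IV is rooted on F: F-A-C-Eb.
The figure 65 means first inversion — the third is in the bass.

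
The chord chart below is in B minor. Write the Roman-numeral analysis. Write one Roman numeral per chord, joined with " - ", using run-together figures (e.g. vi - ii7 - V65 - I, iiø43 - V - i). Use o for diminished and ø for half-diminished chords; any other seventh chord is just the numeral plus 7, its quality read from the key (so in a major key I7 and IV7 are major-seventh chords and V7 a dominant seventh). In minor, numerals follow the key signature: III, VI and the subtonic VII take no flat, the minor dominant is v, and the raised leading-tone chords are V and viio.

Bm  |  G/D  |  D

Bm has root B, degree 1 in B minor, so i.
G/D: major triad on G = scale degree 6 → VI64.
D has root D, degree 3 in B minor, so III.

i - VI64 - III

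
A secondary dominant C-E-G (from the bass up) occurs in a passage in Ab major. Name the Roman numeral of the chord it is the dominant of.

vi

The chord is a major triad on C.
A dominant resolves down a perfect fifth: C → F. In Ab major, F is scale degree 6, i.e. vi.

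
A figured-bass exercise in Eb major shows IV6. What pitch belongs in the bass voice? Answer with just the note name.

IV in Eb major has root Ab; the chord is Ab-C-Eb.
The figure 6 means first inversion — the third is in the bass.

C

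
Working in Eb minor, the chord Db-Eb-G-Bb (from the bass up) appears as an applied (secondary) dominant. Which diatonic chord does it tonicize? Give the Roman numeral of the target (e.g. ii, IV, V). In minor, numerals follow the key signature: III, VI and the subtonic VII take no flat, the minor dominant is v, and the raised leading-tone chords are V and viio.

iv

The chord is a dominant seventh chord on Eb.
A dominant resolves down a perfect fifth: Eb → Ab. In Eb minor, Ab is scale degree 4, i.e. iv.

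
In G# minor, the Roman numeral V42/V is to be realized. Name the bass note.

G#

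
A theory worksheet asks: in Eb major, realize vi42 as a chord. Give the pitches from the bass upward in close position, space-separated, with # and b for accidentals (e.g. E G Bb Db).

Bb C Eb G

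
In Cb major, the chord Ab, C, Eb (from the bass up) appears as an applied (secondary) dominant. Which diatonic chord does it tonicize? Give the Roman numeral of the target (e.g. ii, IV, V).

The chord is a major triad on Ab.
A dominant resolves down a perfect fifth: Ab → Db. In Cb major, Db is scale degree 2, i.e. ii.

ii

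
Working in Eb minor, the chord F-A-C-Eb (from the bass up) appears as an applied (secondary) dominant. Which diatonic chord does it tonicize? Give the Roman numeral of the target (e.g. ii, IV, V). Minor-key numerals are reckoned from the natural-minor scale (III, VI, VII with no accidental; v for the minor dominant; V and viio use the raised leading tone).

The chord is a dominant seventh chord on F.
A dominant resolves down a perfect fifth: F → Bb. In Eb minor, Bb is scale degree 5, i.e. V.

V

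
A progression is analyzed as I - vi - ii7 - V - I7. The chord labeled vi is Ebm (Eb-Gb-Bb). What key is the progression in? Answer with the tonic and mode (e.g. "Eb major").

vi is given as Eb-Gb-Bb — a minor triad with root Eb.
Counting down 5 scale steps from Eb places the tonic on Gb; a minor triad on degree 6 is diatonic only in major.

Gb major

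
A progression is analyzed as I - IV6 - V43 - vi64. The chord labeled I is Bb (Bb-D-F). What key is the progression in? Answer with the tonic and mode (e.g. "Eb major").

The chord Bb is a major triad rooted on Bb; its label is I.
If Bb is scale degree 1 and the mode makes that degree carry a major triad, the tonic is Bb and the mode is major.

Bb major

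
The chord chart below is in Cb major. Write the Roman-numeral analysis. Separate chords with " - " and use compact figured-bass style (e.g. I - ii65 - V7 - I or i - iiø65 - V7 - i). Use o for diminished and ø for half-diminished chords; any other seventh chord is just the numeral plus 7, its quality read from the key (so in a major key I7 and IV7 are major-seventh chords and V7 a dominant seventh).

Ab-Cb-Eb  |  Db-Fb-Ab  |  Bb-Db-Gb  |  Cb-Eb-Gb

vi - ii - V6 - I

Ab-Cb-Eb: minor triad on Ab = scale degree 6 → vi.
Db-Fb-Ab has root Db, degree 2 in Cb major, so ii.
Bb-Db-Gb: root Gb is the dominant; major triad there is V6.
Cb-Eb-Gb has root Cb, degree 1 in Cb major, so I.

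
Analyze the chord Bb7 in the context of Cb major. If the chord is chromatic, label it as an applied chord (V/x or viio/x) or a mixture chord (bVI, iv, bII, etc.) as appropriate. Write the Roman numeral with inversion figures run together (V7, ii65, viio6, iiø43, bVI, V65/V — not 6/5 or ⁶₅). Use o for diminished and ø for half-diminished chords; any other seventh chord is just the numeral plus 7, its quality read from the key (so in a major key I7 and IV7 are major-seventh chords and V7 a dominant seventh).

V7/iii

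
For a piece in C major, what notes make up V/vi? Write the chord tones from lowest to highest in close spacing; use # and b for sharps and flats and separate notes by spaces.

E G# B

The slash means an applied dominant: we want the dominant of vi. In C major, vi is A minor, and its dominant is built on E.
Building a major triad on E gives E-G#-B.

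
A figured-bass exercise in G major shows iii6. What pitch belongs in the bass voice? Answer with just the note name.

iii in G major has root B; the chord is B-D-F#.
The figure 6 means first inversion — the third is in the bass.

D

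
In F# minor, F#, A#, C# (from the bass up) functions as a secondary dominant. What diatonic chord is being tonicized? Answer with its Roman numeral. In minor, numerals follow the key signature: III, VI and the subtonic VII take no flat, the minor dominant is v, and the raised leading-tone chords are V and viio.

The chord is a major triad on F#.
A dominant resolves down a perfect fifth: F# → B. In F# minor, B is scale degree 4, i.e. iv.

iv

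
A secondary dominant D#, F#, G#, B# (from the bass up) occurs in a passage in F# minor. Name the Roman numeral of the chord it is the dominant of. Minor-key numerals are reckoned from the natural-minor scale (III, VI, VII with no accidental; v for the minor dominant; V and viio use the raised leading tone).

V

The chord is a dominant seventh chord on G#.
A dominant resolves down a perfect fifth: G# → C#. In F# minor, C# is scale degree 5, i.e. V.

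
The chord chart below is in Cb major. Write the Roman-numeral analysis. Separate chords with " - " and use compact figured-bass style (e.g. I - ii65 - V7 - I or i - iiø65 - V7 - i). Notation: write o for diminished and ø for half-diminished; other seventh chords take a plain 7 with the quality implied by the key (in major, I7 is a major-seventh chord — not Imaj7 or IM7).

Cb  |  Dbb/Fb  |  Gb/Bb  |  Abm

I - bII6 - V6 - vi

Cb has root Cb, degree 1 in Cb major, so I.
Dbb/Fb is non-diatonic — a major triad on the lowered supertonic (Dbb): the Neapolitan sixth, bII6 (third, Fb, in the bass — hence the 6).
Gb/Bb: root Gb is the dominant; major triad there is V6.
Abm: minor triad on Ab = scale degree 6 → vi.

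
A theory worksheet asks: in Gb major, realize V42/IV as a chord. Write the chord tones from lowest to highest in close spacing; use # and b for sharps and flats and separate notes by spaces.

Fb Gb Bb Db

V42/IV is a secondary dominant — the dominant seventh of IV. IV in Gb major is Cb, so the applied chord's root is Gb, a perfect fifth above.
Building a dominant seventh chord on Gb gives Gb-Bb-Db-Fb.
With the 42 figure the chord is in third inversion; from the bass Fb upward in close position it reads Fb-Gb-Bb-Db.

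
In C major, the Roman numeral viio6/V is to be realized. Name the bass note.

The applied chord viio6/V is rooted on F#: F#-A-C.
The figure 6 means first inversion — the third is in the bass.

A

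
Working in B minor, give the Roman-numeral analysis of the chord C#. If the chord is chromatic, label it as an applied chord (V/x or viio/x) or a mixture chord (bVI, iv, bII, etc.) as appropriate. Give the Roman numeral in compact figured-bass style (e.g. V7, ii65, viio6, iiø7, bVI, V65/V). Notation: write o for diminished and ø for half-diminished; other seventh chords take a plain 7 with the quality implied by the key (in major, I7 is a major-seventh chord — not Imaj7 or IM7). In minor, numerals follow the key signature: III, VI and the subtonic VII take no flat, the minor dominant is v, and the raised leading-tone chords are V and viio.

V/V

The pitches C#-E#-G# form a major triad rooted on C#.
C# is not a diatonic chord root with this quality in B minor, but it lies a perfect fifth above F# (V), so the chord functions as an applied dominant of V.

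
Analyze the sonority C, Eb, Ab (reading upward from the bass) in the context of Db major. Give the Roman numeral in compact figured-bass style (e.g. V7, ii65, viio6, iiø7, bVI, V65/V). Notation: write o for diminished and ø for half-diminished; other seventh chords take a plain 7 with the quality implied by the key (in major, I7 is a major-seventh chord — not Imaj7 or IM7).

V6

The pitches Ab-C-Eb form a major triad rooted on Ab.
Ab is scale degree 5 in Db major, and a major triad on that degree is written V.
With C in the bass the chord is in first inversion, so the figured bass is 6.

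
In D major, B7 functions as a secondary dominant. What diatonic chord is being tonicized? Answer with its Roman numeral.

ii

The chord is a dominant seventh chord on B.
A dominant resolves down a perfect fifth: B → E. In D major, E is scale degree 2, i.e. ii.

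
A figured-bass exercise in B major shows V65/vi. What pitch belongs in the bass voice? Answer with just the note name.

F##

The applied chord V65/vi is rooted on D#: D#-F##-A#-C#.
The figure 65 means first inversion — the third is in the bass.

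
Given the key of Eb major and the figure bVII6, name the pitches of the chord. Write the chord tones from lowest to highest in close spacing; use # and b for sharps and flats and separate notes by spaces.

F Ab Db

Scale degree 7 in Eb major is D; lowering it a half step gives Db. bVII6 is a major triad on the lowered seventh degree (the subtonic), borrowed from the parallel minor.
So the chord is Db-F-Ab, a major triad.
The figured bass 6 indicates first inversion, placing the third (F) in the bass: F-Ab-Db.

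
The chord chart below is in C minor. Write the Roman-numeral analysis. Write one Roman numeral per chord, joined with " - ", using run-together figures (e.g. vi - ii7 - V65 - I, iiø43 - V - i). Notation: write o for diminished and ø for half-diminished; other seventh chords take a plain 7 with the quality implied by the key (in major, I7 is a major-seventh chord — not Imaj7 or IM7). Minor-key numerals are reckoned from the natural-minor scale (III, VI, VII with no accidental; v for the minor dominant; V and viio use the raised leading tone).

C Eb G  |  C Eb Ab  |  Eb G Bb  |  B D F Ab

i - VI6 - III - viio7

C-Eb-G: root C is the tonic; minor triad there is i.
C-Eb-Ab: root Ab is the submediant; major triad there is VI6.
Eb-G-Bb has root Eb, degree 3 in C minor, so III.
B-D-F-Ab has root B, degree 7 in C minor, so viio7.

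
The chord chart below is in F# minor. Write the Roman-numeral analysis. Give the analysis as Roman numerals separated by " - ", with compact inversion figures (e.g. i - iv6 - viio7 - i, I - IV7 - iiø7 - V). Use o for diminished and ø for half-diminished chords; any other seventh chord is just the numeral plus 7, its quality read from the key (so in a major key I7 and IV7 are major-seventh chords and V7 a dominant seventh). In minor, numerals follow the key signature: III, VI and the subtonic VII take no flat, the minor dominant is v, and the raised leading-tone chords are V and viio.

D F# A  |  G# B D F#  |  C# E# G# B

VI - iiø7 - V7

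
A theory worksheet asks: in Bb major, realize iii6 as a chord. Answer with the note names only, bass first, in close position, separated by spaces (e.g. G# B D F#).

In Bb major, the mediant is D, and the diatonic chord built there is a minor triad.
Stacking thirds from D gives D-F-A.
With the 6 figure the chord is in first inversion; from the bass F upward in close position it reads F-A-D.

F A D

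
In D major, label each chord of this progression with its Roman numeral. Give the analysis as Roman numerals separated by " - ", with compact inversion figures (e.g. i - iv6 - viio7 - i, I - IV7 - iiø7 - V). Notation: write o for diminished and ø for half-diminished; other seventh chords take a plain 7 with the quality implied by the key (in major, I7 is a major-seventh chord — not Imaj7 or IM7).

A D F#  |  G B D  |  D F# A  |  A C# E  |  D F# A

I64 - IV - I - V - I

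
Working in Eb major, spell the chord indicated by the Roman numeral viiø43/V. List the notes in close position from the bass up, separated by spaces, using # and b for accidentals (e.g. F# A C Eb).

The slash marks an applied leading-tone chord: viio of V. In Eb major, V is Bb, so the leading tone to it is A, a half step below.
Building a half-diminished seventh chord on A gives A-C-Eb-G.
The figured bass 43 indicates second inversion, placing the fifth (Eb) in the bass: Eb-G-A-C.

Eb G A C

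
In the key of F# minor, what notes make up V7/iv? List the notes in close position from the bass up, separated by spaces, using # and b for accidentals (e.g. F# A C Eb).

F# A# C# E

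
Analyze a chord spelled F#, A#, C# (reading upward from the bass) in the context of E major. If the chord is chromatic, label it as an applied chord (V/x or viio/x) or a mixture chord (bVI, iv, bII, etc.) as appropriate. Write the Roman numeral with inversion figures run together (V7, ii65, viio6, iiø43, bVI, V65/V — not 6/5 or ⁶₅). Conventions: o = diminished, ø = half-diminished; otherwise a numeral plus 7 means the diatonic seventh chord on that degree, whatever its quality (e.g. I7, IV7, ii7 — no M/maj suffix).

The pitches F#-A#-C# form a major triad rooted on F#.
F# is not a diatonic chord root with this quality in E major, but it lies a perfect fifth above B (V), so the chord functions as an applied dominant of V.

V/V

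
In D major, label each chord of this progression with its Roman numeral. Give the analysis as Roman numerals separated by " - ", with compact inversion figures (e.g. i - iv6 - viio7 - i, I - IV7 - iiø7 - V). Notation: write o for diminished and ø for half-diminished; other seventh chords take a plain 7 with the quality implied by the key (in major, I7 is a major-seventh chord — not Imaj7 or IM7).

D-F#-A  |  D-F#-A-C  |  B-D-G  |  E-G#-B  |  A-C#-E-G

I - V7/IV - IV6 - V/V - V7

D-F#-A has root D, degree 1 in D major, so I.
D-F#-A-C is the secondary dominant of IV (dominant seventh chord on D): V7/IV.
B-D-G: major triad on G = scale degree 4 → IV6.
E-G#-B: chromatic; E is V of V, so V/V.
A-C#-E-G: dominant seventh chord on A = scale degree 5 → V7.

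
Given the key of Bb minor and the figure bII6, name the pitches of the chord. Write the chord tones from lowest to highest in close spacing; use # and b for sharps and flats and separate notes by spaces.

Eb Gb Cb

bII6 is the Neapolitan sixth — a major triad on the lowered second degree, here in its customary first inversion. In Bb minor that root is Cb.
So the chord is Cb-Eb-Gb.
The figured bass 6 indicates first inversion, placing the third (Eb) in the bass: Eb-Gb-Cb.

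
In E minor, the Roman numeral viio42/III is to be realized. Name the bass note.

The applied chord viio42/III is rooted on F#: F#-A-C-Eb.
The figure 42 means third inversion — the seventh is in the bass.

Eb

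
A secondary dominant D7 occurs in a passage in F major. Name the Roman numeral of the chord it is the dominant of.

ii

The chord is a dominant seventh chord on D.
A dominant resolves down a perfect fifth: D → G. In F major, G is scale degree 2, i.e. ii.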